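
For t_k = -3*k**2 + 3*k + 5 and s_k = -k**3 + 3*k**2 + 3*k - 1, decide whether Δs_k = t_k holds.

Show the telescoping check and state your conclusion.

Valid: the claim telescopes to t_k.

s_(k+1) = -k**3 + 6*k + 4
s_(k+1) − s_k = -3*k**2 + 3*k + 5
(s_(k+1) − s_k) − t_k = 0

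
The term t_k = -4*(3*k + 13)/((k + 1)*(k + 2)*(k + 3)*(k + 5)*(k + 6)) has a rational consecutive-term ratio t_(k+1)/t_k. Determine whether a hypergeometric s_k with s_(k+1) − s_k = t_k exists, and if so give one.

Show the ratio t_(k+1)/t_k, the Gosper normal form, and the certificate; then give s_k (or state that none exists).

s_k = 2*k*(-k**2 - 8*k - 17)/(5*(k**3 + 8*k**2 + 17*k + 10))

t_(k+1)/t_k = (k + 1)*(k + 5)*(3*k + 16)/((k + 4)*(k + 7)*(3*k + 13)).
A = k + 1, B = k + 7, C = k**2 + 25*k/3 + 52/3.
Set up (k + 1)·f(k+1) − (k + 6)·f(k) − (k**2 + 25*k/3 + 52/3) = 0.
Bound: deg f ≤ 5.
Solving with deg f ≤ 5: f(k) = k*(k + 3)*(k + 4)*(k**2 + 8*k + 17)/30.
So s_k = (B(k−1)f/C)·t_k = (k*(k + 3)*(k + 6)*(k**2 + 8*k + 17)/(10*(3*k + 13)))·t_k = 2*k*(-k**2 - 8*k - 17)/(5*(k**3 + 8*k**2 + 17*k + 10)).
Check: Δs_k = 4*(-3*k - 13)/(k**5 + 17*k**4 + 107*k**3 + 307*k**2 + 396*k + 180). ✓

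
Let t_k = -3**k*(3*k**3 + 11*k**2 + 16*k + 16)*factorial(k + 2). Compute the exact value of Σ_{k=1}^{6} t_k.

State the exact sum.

Σ = -34919216604

r(k) = 3*(3*k**4 + 29*k**3 + 107*k**2 + 187*k + 138)/(3*k**3 + 11*k**2 + 16*k + 16) after simplifying.
Normal form (A,B,C) = (3*k + 9, 1, k**3 + 11*k**2/3 + 16*k/3 + 16/3).
f must satisfy (3*k + 9)·f(k+1) − (1)·f(k) = k**3 + 11*k**2/3 + 16*k/3 + 16/3.
Bound: deg f ≤ 2.
Solving with deg f ≤ 2: f(k) = (k**2 - k + 2)/3.
Get s_k = R·t_k = -3**k*(k**2 - k + 2)*factorial(k + 2) with R(k) = B(k−1)f(k)/C(k) = (k**2 - k + 2)/(3*k**3 + 11*k**2 + 16*k + 16).
Δs = -3**k*(3*k**3 + 11*k**2 + 16*k + 16)*factorial(k + 2), as required.
Σ_(k=1)^(6) t_k = s_(7) − s_(1) = -34919216640 − (-36) = -34919216604.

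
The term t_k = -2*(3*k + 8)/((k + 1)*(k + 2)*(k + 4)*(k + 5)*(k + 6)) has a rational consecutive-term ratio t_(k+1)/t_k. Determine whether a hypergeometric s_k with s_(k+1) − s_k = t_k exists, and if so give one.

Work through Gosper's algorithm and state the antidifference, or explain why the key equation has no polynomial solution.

s_k = k*(-k**2 - 10*k - 29)/(10*(k**3 + 10*k**2 + 29*k + 20))

Compute t_(k+1)/t_k: get (k + 1)*(k + 4)*(3*k + 11)/((k + 3)*(k + 7)*(3*k + 8)).
So A=k + 1 and B=k + 7, with C=k**2 + 17*k/3 + 8.
Set up (k + 1)·f(k+1) − (k + 6)·f(k) − (k**2 + 17*k/3 + 8) = 0.
Degrees (1,1,2) ⇒ d ≤ 5.
Match coefficients ⇒ f(k) = k*(k + 2)*(k + 3)*(k**2 + 10*k + 29)/60.
Then R = B(k−1)f/C = k*(k + 2)*(k + 6)*(k**2 + 10*k + 29)/(20*(3*k + 8)), so s_k = R(k)·t_k = k*(-k**2 - 10*k - 29)/(10*(k**3 + 10*k**2 + 29*k + 20)).
s_(k+1) − s_k = 2*(-3*k - 8)/(k**5 + 18*k**4 + 121*k**3 + 372*k**2 + 508*k + 240) = t_k.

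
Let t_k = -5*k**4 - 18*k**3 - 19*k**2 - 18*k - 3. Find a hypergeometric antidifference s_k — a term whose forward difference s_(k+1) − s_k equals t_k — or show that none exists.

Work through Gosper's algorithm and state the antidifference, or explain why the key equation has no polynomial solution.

s_k = k*(-k**4 - 2*k**3 + k**2 - 4*k + 3)

The ratio is (5*k**4 + 38*k**3 + 103*k**2 + 130*k + 63)/(5*k**4 + 18*k**3 + 19*k**2 + 18*k + 3).
Take A(k)=1, B(k)=1, C(k)=k**4 + 18*k**3/5 + 19*k**2/5 + 18*k/5 + 3/5.
Set up (1)·f(k+1) − (1)·f(k) − (k**4 + 18*k**3/5 + 19*k**2/5 + 18*k/5 + 3/5) = 0.
Degrees (0,0,4) ⇒ d ≤ 5.
Solving with deg f ≤ 5: f(k) = k*(k**4 + 2*k**3 - k**2 + 4*k - 3)/5.
R(k) = B(k−1)·f(k)/C(k) = k*(k**4 + 2*k**3 - k**2 + 4*k - 3)/(5*k**4 + 18*k**3 + 19*k**2 + 18*k + 3); s_k = R·t_k = k*(-k**4 - 2*k**3 + k**2 - 4*k + 3).
Verify: -5*k**4 - 18*k**3 - 19*k**2 - 18*k - 3 matches t_k.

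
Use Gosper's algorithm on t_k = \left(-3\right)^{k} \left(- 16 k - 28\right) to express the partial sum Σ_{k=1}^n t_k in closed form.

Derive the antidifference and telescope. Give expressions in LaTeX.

S(n) = - 12 \left(-3\right)^{n} n - 24 \left(-3\right)^{n} + 24

Compute t_(k+1)/t_k: get 3*(-4*k - 11)/(4*k + 7).
Factor: A=-3; B=1; C=k + 7/4.
Solve (-3)·f(k+1) − (1)·f(k) = k + 7/4.
Bound: deg f ≤ 1.
Solve for f: f(k) = -(k + 1)/4 (degree 1 ≤ 1).
Then R = B(k−1)f/C = -(k + 1)/(4*k + 7), so s_k = R(k)·t_k = 4*(-3)**k*(k + 1).
Check: Δs_k = (-3)**k*(-16*k - 28). ✓
Σ_(k=1)^n t_k = s_(n+1) − s_(1) = ((-3)**(n + 1)*(4*n + 8)) − (-24), i.e. -12*(-3)**n*n - 24*(-3)**n + 24.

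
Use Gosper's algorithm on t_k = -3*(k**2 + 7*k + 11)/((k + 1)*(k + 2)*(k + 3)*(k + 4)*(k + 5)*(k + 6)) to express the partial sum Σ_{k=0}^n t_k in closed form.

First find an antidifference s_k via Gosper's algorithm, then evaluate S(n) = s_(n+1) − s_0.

r(k) = (k + 1)*(7*k + (k + 1)**2 + 18)/((k + 7)*(k**2 + 7*k + 11)) after simplifying.
So A=k + 1 and B=k + 7, with C=k**2 + 7*k + 11.
f must satisfy (k + 1)·f(k+1) − (k + 6)·f(k) = k**2 + 7*k + 11.
Degrees (1,1,2) ⇒ d ≤ 5.
Match coefficients ⇒ f(k) = k*(k + 2)*(k + 4)*(k**2 + 9*k + 23)/45.
R(k) = B(k−1)·f(k)/C(k) = k*(k + 2)*(k + 4)*(k + 6)*(k**2 + 9*k + 23)/(45*(k**2 + 7*k + 11)); s_k = R·t_k = k*(-k**2 - 9*k - 23)/(15*(k**3 + 9*k**2 + 23*k + 15)).
s_(k+1) − s_k = 3*(-k**2 - 7*k - 11)/(k**6 + 21*k**5 + 175*k**4 + 735*k**3 + 1624*k**2 + 1764*k + 720) = t_k.
Evaluate: s_(n+1) = (-n**3 - 12*n**2 - 44*n - 33)/(15*(n**3 + 12*n**2 + 44*n + 48)); subtract s_(0) = 0 ⇒ S(n) = (-n**3 - 12*n**2 - 44*n - 33)/(15*(n**3 + 12*n**2 + 44*n + 48)).

S(n) = (-n**3 - 12*n**2 - 44*n - 33)/(15*(n**3 + 12*n**2 + 44*n + 48))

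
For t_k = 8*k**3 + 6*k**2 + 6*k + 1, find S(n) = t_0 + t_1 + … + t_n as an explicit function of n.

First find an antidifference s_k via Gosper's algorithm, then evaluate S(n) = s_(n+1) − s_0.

S(n) = 2*n**4 + 6*n**3 + 8*n**2 + 5*n + 1

Ratio r(k) = (8*k**3 + 30*k**2 + 42*k + 21)/(8*k**3 + 6*k**2 + 6*k + 1).
Take A(k)=1, B(k)=1, C(k)=k**3 + 3*k**2/4 + 3*k/4 + 1/8.
Set up (1)·f(k+1) − (1)·f(k) − (k**3 + 3*k**2/4 + 3*k/4 + 1/8) = 0.
deg f ≤ 4 (via 0,0,3).
Solve for f: f(k) = k*(2*k**3 - 2*k**2 + 2*k - 1)/8 (degree 4 ≤ 4).
Then R = B(k−1)f/C = k*(2*k**3 - 2*k**2 + 2*k - 1)/(8*k**3 + 6*k**2 + 6*k + 1), so s_k = R(k)·t_k = k*(2*k**3 - 2*k**2 + 2*k - 1).
s_(k+1) − s_k = 8*k**3 + 6*k**2 + 6*k + 1 = t_k.
Telescope: S(n) = s_(n+1) − s_(0) = 2*n**4 + 6*n**3 + 8*n**2 + 5*n + 1 − (0) = 2*n**4 + 6*n**3 + 8*n**2 + 5*n + 1.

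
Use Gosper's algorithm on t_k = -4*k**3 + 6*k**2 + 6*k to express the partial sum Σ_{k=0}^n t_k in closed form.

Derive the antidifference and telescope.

r(k) = (2*k**3 + 3*k**2 - 3*k - 4)/(k*(2*k**2 - 3*k - 3)) after simplifying.
Normal form (A,B,C) = (1, 1, k**3 - 3*k**2/2 - 3*k/2).
Key eq: (1)·f(k+1) = (1)·f(k) + (k**3 - 3*k**2/2 - 3*k/2).
Degrees (0,0,3) ⇒ d ≤ 4.
Match coefficients ⇒ f(k) = k*(k - 1)*(k**2 - 3*k - 2)/4.
Certificate R = B(k−1)f/C = (k - 1)*(k**2 - 3*k - 2)/(2*(2*k**2 - 3*k - 3)) gives s_k = k*(-k**3 + 4*k**2 - k - 2).
Check: Δs_k = 2*k*(-2*k**2 + 3*k + 3). ✓
Σ_(k=0)^n t_k = s_(n+1) − s_(0) = (n*(-n**3 + 5*n + 4)) − (0), i.e. n*(-n**3 + 5*n + 4).

S(n) = n*(-n**3 + 5*n + 4)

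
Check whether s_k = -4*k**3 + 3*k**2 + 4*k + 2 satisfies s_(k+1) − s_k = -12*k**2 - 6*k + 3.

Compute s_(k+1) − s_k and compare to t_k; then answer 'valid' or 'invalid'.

valid (s_(k+1) − s_k reduces to t_k)

s_(k+1) = -4*k**3 - 9*k**2 - 2*k + 5
s_(k+1) − s_k = -12*k**2 - 6*k + 3
(s_(k+1) − s_k) − t_k = 0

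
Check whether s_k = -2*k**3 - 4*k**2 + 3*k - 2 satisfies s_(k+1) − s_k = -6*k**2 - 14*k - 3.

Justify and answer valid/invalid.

Valid: the claim telescopes to t_k.

s_(k+1) = -2*k**3 - 10*k**2 - 11*k - 5
s_(k+1) − s_k = -6*k**2 - 14*k - 3
(s_(k+1) − s_k) − t_k = 0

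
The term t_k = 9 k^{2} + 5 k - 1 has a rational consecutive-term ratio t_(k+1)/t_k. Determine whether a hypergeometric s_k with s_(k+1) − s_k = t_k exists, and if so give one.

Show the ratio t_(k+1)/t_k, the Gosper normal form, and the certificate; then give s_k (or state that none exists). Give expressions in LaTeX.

s_k = k \left(3 k^{2} - 2 k - 2\right)

Compute t_(k+1)/t_k: get (9*k**2 + 23*k + 13)/(9*k**2 + 5*k - 1).
Gosper form: A/B · C(k+1)/C(k) with A=1, B=1, C=k**2 + 5*k/9 - 1/9.
Set up (1)·f(k+1) − (1)·f(k) − (k**2 + 5*k/9 - 1/9) = 0.
Bound: deg f ≤ 3.
Solving with deg f ≤ 3: f(k) = k*(3*k**2 - 2*k - 2)/9.
R(k) = B(k−1)·f(k)/C(k) = k*(3*k**2 - 2*k - 2)/(9*k**2 + 5*k - 1); s_k = R·t_k = k*(3*k**2 - 2*k - 2).
Check: Δs_k = 9*k**2 + 5*k - 1. ✓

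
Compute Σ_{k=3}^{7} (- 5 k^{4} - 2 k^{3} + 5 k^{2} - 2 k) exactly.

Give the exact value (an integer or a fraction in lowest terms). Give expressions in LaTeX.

r(k) = (5*k**4 + 22*k**3 + 31*k**2 + 18*k + 4)/(k*(5*k**3 + 2*k**2 - 5*k + 2)) after simplifying.
A = 1, B = 1, C = k**4 + 2*k**3/5 - k**2 + 2*k/5.
Set up (1)·f(k+1) − (1)·f(k) − (k**4 + 2*k**3/5 - k**2 + 2*k/5) = 0.
Degrees (0,0,4) ⇒ d ≤ 5.
Solve for f: f(k) = k*(k - 1)**2*(k**2 - 2)/5 (degree 5 ≤ 5).
Get s_k = R·t_k = k*(-k**4 + 2*k**3 + k**2 - 4*k + 2) with R(k) = B(k−1)f(k)/C(k) = (k - 1)**2*(k**2 - 2)/(5*k**3 + 2*k**2 - 5*k + 2).
s_(k+1) − s_k = k*(-5*k**3 - 2*k**2 + 5*k - 2) = t_k.
Σ_(k=3)^(7) t_k = s_(8) − s_(3) = -24304 − (-84) = -24220.

Σ = -24220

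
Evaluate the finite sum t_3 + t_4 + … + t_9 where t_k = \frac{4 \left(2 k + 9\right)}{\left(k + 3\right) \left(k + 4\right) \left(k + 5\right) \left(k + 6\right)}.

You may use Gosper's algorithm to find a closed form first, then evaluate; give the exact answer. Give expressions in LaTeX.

Σ = 49/780

Ratio r(k) = (k + 3)*(2*k + 11)/((k + 7)*(2*k + 9)).
Normal form (A,B,C) = (k + 3, k + 7, k + 9/2).
Set up (k + 3)·f(k+1) − (k + 6)·f(k) − (k + 9/2) = 0.
deg f ≤ 3 (via 1,1,1).
A polynomial solution: f(k) = k*(k + 4)*(k + 8)/30.
R(k) = B(k−1)·f(k)/C(k) = k*(k + 4)*(k + 6)*(k + 8)/(15*(2*k + 9)); s_k = R·t_k = 4*k*(k + 8)/(15*(k**2 + 8*k + 15)).
Check: Δs_k = 4*(2*k + 9)/(k**4 + 18*k**3 + 119*k**2 + 342*k + 360). ✓
Evaluate s at k=10 and k=3: 16/65 and 11/60; difference 49/780.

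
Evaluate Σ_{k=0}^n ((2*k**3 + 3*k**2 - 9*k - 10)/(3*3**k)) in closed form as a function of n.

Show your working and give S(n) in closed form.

S(n) = 3**(-n - 1)*(-3**(n + 2) - n**3 - 6*n**2 - 9*n - 1)

Compute t_(k+1)/t_k: get (2*k**3 + 9*k**2 + 3*k - 14)/(3*(2*k**3 + 3*k**2 - 9*k - 10)).
Normal form (A,B,C) = (1/3, 1, k**3 + 3*k**2/2 - 9*k/2 - 5).
Solve (1/3)·f(k+1) − (1)·f(k) = k**3 + 3*k**2/2 - 9*k/2 - 5.
d = 3 from the (0,0,3) case.
Solve for f: f(k) = -3*(k**3 + 3*k**2 - 3)/2 (degree 3 ≤ 3).
R(k) = B(k−1)·f(k)/C(k) = -3*(k**3 + 3*k**2 - 3)/((k - 2)*(k + 1)*(2*k + 5)); s_k = R·t_k = (-k**3 - 3*k**2 + 3)/3**k.
Verify: (2*k**3 + 3*k**2 - 9*k - 10)/(3*3**k) matches t_k.
Σ_(k=0)^n t_k = s_(n+1) − s_(0) = (3**(-n - 1)*(-n**3 - 6*n**2 - 9*n - 1)) − (3), i.e. 3**(-n - 1)*(-3**(n + 2) - n**3 - 6*n**2 - 9*n - 1).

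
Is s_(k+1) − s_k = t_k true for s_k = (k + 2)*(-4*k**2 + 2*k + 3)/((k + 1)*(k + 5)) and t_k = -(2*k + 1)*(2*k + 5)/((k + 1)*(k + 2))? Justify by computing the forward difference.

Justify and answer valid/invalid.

Invalid: residual 3*(26*k**2 + 72*k + 31)/(k**4 + 14*k**3 + 65*k**2 + 112*k + 60) ≠ 0.

s_(k+1) = (k + 3)*(2*k - 4*(k + 1)**2 + 5)/((k + 2)*(k + 6))
s_(k+1) − s_k = (-4*k**4 - 56*k**3 - 179*k**2 - 199*k - 57)/(k**4 + 14*k**3 + 65*k**2 + 112*k + 60)
(s_(k+1) − s_k) − t_k = 3*(26*k**2 + 72*k + 31)/(k**4 + 14*k**3 + 65*k**2 + 112*k + 60)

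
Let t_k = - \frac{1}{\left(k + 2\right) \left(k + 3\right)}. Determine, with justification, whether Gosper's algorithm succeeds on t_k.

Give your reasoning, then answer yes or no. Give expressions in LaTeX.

Yes. s_k = - \frac{k}{2 k + 4}.

r(k) = (k + 2)/(k + 4) after simplifying.
Normal form (A,B,C) = (k + 2, k + 4, 1).
Solve (k + 2)·f(k+1) − (k + 3)·f(k) = 1.
deg f ≤ 1 (via 1,1,0).
A polynomial solution: f(k) = k/2.
Then R = B(k−1)f/C = k*(k + 3)/2, so s_k = R(k)·t_k = -k/(2*k + 4).
s_(k+1) − s_k = -1/(k**2 + 5*k + 6) = t_k.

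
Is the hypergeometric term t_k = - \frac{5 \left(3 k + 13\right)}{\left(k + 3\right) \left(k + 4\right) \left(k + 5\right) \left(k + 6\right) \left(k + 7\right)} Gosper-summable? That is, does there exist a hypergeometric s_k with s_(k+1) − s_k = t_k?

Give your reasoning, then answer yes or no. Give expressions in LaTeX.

r(k) = (k + 3)*(3*k + 16)/((k + 8)*(3*k + 13)) after simplifying.
A = k + 3, B = k + 8, C = k + 13/3.
Set up (k + 3)·f(k+1) − (k + 7)·f(k) − (k + 13/3) = 0.
From deg A=1, deg B=1, deg C=1: d=4.
Coefficient equations give f(k) = k*(k + 4)*(k**2 + 14*k + 63)/270.
R(k) = B(k−1)·f(k)/C(k) = k*(k + 4)*(k + 7)*(k**2 + 14*k + 63)/(90*(3*k + 13)); s_k = R·t_k = k*(-k**2 - 14*k - 63)/(18*(k**3 + 14*k**2 + 63*k + 90)).
Check: Δs_k = 5*(-3*k - 13)/(k**5 + 25*k**4 + 245*k**3 + 1175*k**2 + 2754*k + 2520). ✓

Yes. s_k = \frac{k \left(- k^{2} - 14 k - 63\right)}{18 \left(k^{3} + 14 k^{2} + 63 k + 90\right)}.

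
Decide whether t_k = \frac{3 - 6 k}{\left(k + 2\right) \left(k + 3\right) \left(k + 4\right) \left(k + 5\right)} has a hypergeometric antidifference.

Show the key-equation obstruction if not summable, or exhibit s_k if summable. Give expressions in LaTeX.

Compute t_(k+1)/t_k: get (k + 2)*(2*k + 1)/((k + 6)*(2*k - 1)).
Take A(k)=k + 2, B(k)=k + 6, C(k)=k - 1/2.
Key eq: (k + 2)·f(k+1) = (k + 5)·f(k) + (k - 1/2).
Bound: deg f ≤ 3.
Coefficient equations give f(k) = k*(k**2 + 9*k - 46)/144.
So s_k = (B(k−1)f/C)·t_k = (k*(k + 5)*(k**2 + 9*k - 46)/(72*(2*k - 1)))·t_k = -k*(k**2 + 9*k - 46)/(24*(k + 2)*(k + 3)*(k + 4)).
Check: Δs_k = 3*(1 - 2*k)/(k**4 + 14*k**3 + 71*k**2 + 154*k + 120). ✓

Yes. s_k = - \frac{k \left(k^{2} + 9 k - 46\right)}{24 \left(k + 2\right) \left(k + 3\right) \left(k + 4\right)}.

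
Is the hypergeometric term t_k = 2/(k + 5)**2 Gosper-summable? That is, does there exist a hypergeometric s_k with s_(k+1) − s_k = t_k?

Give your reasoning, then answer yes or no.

r(k) = (k + 5)**2/(k + 6)**2 after simplifying.
Normal form (A,B,C) = (k**2 + 10*k + 25, k**2 + 12*k + 36, 1).
Key eq: (k**2 + 10*k + 25)·f(k+1) = (k**2 + 10*k + 25)·f(k) + (1).
From deg A=2, deg B=2, deg C=0: d=0.
Put f(k) = c0: A·f(k+1) − B(k−1)·f(k) − C = -1; need -1 = 0 — inconsistent ⇒ no f, not summable.

No — the linear system for f has no solution.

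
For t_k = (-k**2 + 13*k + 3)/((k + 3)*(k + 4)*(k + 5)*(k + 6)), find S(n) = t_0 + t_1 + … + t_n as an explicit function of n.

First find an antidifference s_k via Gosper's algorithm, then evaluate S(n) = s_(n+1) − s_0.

S(n) = (n**3 + 35*n**2 + 54*n + 20)/(20*(n**3 + 15*n**2 + 74*n + 120))

r(k) = (k + 3)*(13*k - (k + 1)**2 + 16)/((k + 7)*(-k**2 + 13*k + 3)) after simplifying.
Normal form (A,B,C) = (k + 3, k + 7, k**2 - 13*k - 3).
f must satisfy (k + 3)·f(k+1) − (k + 6)·f(k) = k**2 - 13*k - 3.
Bound: deg f ≤ 3.
Solve for f: f(k) = -k*(k**2 + 32*k - 13)/20 (degree 3 ≤ 3).
R(k) = B(k−1)·f(k)/C(k) = -k*(k + 6)*(k**2 + 32*k - 13)/(20*(k**2 - 13*k - 3)); s_k = R·t_k = k*(k**2 + 32*k - 13)/(20*(k + 3)*(k + 4)*(k + 5)).
Δs = (-k**2 + 13*k + 3)/(k**4 + 18*k**3 + 119*k**2 + 342*k + 360), as required.
Evaluate: s_(n+1) = (n**3 + 35*n**2 + 54*n + 20)/(20*(n**3 + 15*n**2 + 74*n + 120)); subtract s_(0) = 0 ⇒ S(n) = (n**3 + 35*n**2 + 54*n + 20)/(20*(n**3 + 15*n**2 + 74*n + 120)).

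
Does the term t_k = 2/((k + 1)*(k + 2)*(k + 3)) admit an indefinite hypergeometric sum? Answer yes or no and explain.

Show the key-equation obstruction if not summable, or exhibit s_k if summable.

The ratio is (k + 1)/(k + 4).
So A=k + 1 and B=k + 4, with C=1.
Set up (k + 1)·f(k+1) − (k + 3)·f(k) − (1) = 0.
d = 2 from the (1,1,0) case.
Solve for f: f(k) = k*(k + 3)/4 (degree 2 ≤ 2).
So s_k = (B(k−1)f/C)·t_k = (k*(k + 3)**2/4)·t_k = k*(k + 3)/(2*(k + 1)*(k + 2)).
s_(k+1) − s_k = 2/(k**3 + 6*k**2 + 11*k + 6) = t_k.

Yes. s_k = k*(k + 3)/(2*(k + 1)*(k + 2)).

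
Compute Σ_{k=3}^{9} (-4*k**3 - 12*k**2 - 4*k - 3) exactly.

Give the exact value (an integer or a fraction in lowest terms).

t_(k+1)/t_k = (4*k**3 + 24*k**2 + 40*k + 23)/(4*k**3 + 12*k**2 + 4*k + 3).
Factor: A=1; B=1; C=k**3 + 3*k**2 + k + 3/4.
Need (1)·f(k+1) − (1)·f(k) = k**3 + 3*k**2 + k + 3/4.
Bound: deg f ≤ 4.
Match coefficients ⇒ f(k) = k*(k**3 + 2*k**2 - 3*k + 3)/4.
So s_k = (B(k−1)f/C)·t_k = (k*(k**3 + 2*k**2 - 3*k + 3)/(4*k**3 + 12*k**2 + 4*k + 3))·t_k = k*(-k**3 - 2*k**2 + 3*k - 3).
Δs = -4*k**3 - 12*k**2 - 4*k - 3, as required.
Σ_(k=3)^(9) t_k = s_(10) − s_(3) = -11730 − (-117) = -11613.

Σ = -11613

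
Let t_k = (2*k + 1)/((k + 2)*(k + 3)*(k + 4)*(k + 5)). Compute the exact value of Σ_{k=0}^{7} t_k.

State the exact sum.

t_(k+1)/t_k = (k + 2)*(2*k + 3)/((k + 6)*(2*k + 1)).
Take A(k)=k + 2, B(k)=k + 6, C(k)=k + 1/2.
Key eq: (k + 2)·f(k+1) = (k + 5)·f(k) + (k + 1/2).
From deg A=1, deg B=1, deg C=1: d=3.
Coefficient equations give f(k) = k*(k**2 + 9*k + 2)/48.
Certificate R = B(k−1)f/C = k*(k + 5)*(k**2 + 9*k + 2)/(24*(2*k + 1)) gives s_k = k*(k**2 + 9*k + 2)/(24*(k + 2)*(k + 3)*(k + 4)).
Verify: (2*k + 1)/(k**4 + 14*k**3 + 71*k**2 + 154*k + 120) matches t_k.
Σ_(k=0)^(7) t_k = s_(8) − s_(0) = 23/660 − (0) = 23/660.

Σ = 23/660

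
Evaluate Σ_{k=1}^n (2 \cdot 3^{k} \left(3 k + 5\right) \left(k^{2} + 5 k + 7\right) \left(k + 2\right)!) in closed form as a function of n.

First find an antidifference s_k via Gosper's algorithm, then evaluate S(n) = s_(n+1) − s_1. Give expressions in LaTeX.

S(n) = 6 \cdot 3^{n} n^{2} \left(n + 3\right)! + 24 \cdot 3^{n} n \left(n + 3\right)! + 24 \cdot 3^{n} \left(n + 3\right)! - 144

Step 1: r(k) = 3*(k + 3)*(3*k + 8)*(5*k + (k + 1)**2 + 12)/((3*k + 5)*(k**2 + 5*k + 7)).
Factor: A=3*k + 9; B=1; C=k**3 + 20*k**2/3 + 46*k/3 + 35/3.
Solve (3*k + 9)·f(k+1) − (1)·f(k) = k**3 + 20*k**2/3 + 46*k/3 + 35/3.
Bound: deg f ≤ 2.
Solving with deg f ≤ 2: f(k) = (k + 1)**2/3.
Then R = B(k−1)f/C = (k + 1)**2/((3*k + 5)*(k**2 + 5*k + 7)), so s_k = R(k)·t_k = 2*3**k*(k + 1)**2*factorial(k + 2).
Verify: 2*3**k*(3*k + 5)*(k**2 + 5*k + 7)*factorial(k + 2) matches t_k.
Telescope: S(n) = s_(n+1) − s_(1) = 6*3**n*(n + 2)**2*factorial(n + 3) − (144) = 6*3**n*n**2*factorial(n + 3) + 24*3**n*n*factorial(n + 3) + 24*3**n*factorial(n + 3) - 144.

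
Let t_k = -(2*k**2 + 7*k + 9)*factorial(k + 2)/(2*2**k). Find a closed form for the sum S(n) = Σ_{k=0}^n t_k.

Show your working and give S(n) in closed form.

S(n) = 6 - n*factorial(n + 3)/2**n - 5*factorial(n + 3)/(2*2**n)

Compute t_(k+1)/t_k: get (k + 3)*(7*k + 2*(k + 1)**2 + 16)/(2*(2*k**2 + 7*k + 9)).
Take A(k)=k/2 + 3/2, B(k)=1, C(k)=k**2 + 7*k/2 + 9/2.
Need (k/2 + 3/2)·f(k+1) − (1)·f(k) = k**2 + 7*k/2 + 9/2.
d = 1 from the (1,0,2) case.
Match coefficients ⇒ f(k) = 2*k + 3.
Then R = B(k−1)f/C = 2*(2*k + 3)/(2*k**2 + 7*k + 9), so s_k = R(k)·t_k = -(2*k + 3)*factorial(k + 2)/2**k.
Δs = -(2*k**2 + 7*k + 9)*factorial(k + 2)/(2*2**k), as required.
s_(n+1) = -2**(-n - 1)*(2*n + 5)*factorial(n + 3) and s_(0) = -6, so S(n) = 6 - n*factorial(n + 3)/2**n - 5*factorial(n + 3)/(2*2**n).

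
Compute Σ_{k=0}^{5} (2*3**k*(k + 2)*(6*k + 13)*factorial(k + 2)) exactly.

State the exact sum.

Σ = 764225276

Step 1: r(k) = (k + 3)**2*(18*k + 57)/((k + 2)*(6*k + 13)).
A = 3*k + 9, B = 1, C = k**2 + 25*k/6 + 13/3.
f must satisfy (3*k + 9)·f(k+1) − (1)·f(k) = k**2 + 25*k/6 + 13/3.
d = 1 from the (1,0,2) case.
Coefficient equations give f(k) = (2*k + 1)/6.
Then R = B(k−1)f/C = (2*k + 1)/((k + 2)*(6*k + 13)), so s_k = R(k)·t_k = 2*3**k*(2*k + 1)*factorial(k + 2).
s_(k+1) − s_k = 2*3**k*(k + 2)*(6*k + 13)*factorial(k + 2) = t_k.
Telescoping: Σ = s_(6) − s_(0) = 764225280 − (4) = 764225276.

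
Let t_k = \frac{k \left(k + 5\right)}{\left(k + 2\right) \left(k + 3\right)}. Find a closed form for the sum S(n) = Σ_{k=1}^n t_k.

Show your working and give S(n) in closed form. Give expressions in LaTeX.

S(n) = \frac{n \left(n + 1\right)}{n + 3}

r(k) = (k + 1)*(k + 2)*(k + 6)/(k*(k + 4)*(k + 5)) after simplifying.
Gosper form: A/B · C(k+1)/C(k) with A=k + 2, B=k + 4, C=k**2 + 5*k.
Key eq: (k + 2)·f(k+1) = (k + 3)·f(k) + (k**2 + 5*k).
d = 2 from the (1,1,2) case.
Match coefficients ⇒ f(k) = k*(k - 1).
Certificate R = B(k−1)f/C = (k - 1)*(k + 3)/(k + 5) gives s_k = k*(k - 1)/(k + 2).
Verify: k*(k + 5)/(k**2 + 5*k + 6) matches t_k.
Telescope: S(n) = s_(n+1) − s_(1) = n*(n + 1)/(n + 3) − (0) = n*(n + 1)/(n + 3).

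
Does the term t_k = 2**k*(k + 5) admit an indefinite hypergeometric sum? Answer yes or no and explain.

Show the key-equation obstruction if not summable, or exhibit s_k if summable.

r(k) = 2*(k + 6)/(k + 5) after simplifying.
Take A(k)=2, B(k)=1, C(k)=k + 5.
Key eq: (2)·f(k+1) = (1)·f(k) + (k + 5).
From deg A=0, deg B=0, deg C=1: d=1.
Coefficient equations give f(k) = k + 3.
So s_k = (B(k−1)f/C)·t_k = ((k + 3)/(k + 5))·t_k = 2**k*(k + 3).
Δs = 2**k*(k + 5), as required.

Yes. s_k = 2**k*(k + 3).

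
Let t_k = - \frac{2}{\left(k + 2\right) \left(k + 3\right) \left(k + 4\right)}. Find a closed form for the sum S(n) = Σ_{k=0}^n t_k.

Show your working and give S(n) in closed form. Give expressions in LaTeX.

S(n) = \frac{- n^{2} - 7 n - 6}{6 \left(n^{2} + 7 n + 12\right)}

The ratio is (k + 2)/(k + 5).
Factor: A=k + 2; B=k + 5; C=1.
Need (k + 2)·f(k+1) − (k + 4)·f(k) = 1.
From deg A=1, deg B=1, deg C=0: d=2.
Solve for f: f(k) = k*(k + 5)/12 (degree 2 ≤ 2).
Then R = B(k−1)f/C = k*(k + 4)*(k + 5)/12, so s_k = R(k)·t_k = k*(-k - 5)/(6*(k + 2)*(k + 3)).
Δs = -2/(k**3 + 9*k**2 + 26*k + 24), as required.
s_(n+1) = (-n**2 - 7*n - 6)/(6*(n**2 + 7*n + 12)) and s_(0) = 0, so S(n) = (-n**2 - 7*n - 6)/(6*(n**2 + 7*n + 12)).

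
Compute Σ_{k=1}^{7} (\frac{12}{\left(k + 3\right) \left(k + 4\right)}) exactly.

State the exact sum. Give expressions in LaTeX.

t_(k+1)/t_k = (k + 3)/(k + 5).
A = k + 3, B = k + 5, C = 1.
Need (k + 3)·f(k+1) − (k + 4)·f(k) = 1.
Bound: deg f ≤ 1.
Solve for f: f(k) = k/3 (degree 1 ≤ 1).
So s_k = (B(k−1)f/C)·t_k = (k*(k + 4)/3)·t_k = 4*k/(k + 3).
s_(k+1) − s_k = 12/(k**2 + 7*k + 12) = t_k.
Evaluate s at k=8 and k=1: 32/11 and 1; difference 21/11.

Σ = 21/11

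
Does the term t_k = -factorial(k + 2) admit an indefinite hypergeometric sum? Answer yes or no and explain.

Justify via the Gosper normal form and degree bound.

No — negative degree bound, so no certificate f.

r(k) = k + 3 after simplifying.
Normal form (A,B,C) = (k + 3, 1, 1).
Set up (k + 3)·f(k+1) − (1)·f(k) − (1) = 0.
Bound: deg f ≤ -1.
deg f ≤ -1 is impossible — no certificate.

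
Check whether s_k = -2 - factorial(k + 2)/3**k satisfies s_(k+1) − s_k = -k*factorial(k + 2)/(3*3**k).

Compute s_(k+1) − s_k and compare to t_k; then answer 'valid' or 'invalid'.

valid; difference matches t_k

s_(k+1) = -3**(-k - 1)*factorial(k + 3) - 2
s_(k+1) − s_k = -k*factorial(k + 2)/(3*3**k)
(s_(k+1) − s_k) − t_k = 0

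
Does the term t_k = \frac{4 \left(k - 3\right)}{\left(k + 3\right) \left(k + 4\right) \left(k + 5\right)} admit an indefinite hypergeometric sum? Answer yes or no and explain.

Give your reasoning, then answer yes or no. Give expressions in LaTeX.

The ratio is (k - 2)*(k + 3)/((k - 3)*(k + 6)).
A = k + 3, B = k + 6, C = k - 3.
f must satisfy (k + 3)·f(k+1) − (k + 5)·f(k) = k - 3.
d = 2 from the (1,1,1) case.
Solve for f: f(k) = -k (degree 1 ≤ 2).
Get s_k = R·t_k = -4*k/((k + 3)*(k + 4)) with R(k) = B(k−1)f(k)/C(k) = -k*(k + 5)/(k - 3).
Δs = 4*(k - 3)/(k**3 + 12*k**2 + 47*k + 60), as required.

Yes. s_k = - \frac{4 k}{\left(k + 3\right) \left(k + 4\right)}.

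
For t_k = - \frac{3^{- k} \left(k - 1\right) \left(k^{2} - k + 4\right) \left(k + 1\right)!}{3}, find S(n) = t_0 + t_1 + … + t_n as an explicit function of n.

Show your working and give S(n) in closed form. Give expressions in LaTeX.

S(n) = - 3^{- n - 1} \left(n - 2\right) \left(n + 1\right) \left(n + 2\right)!

r(k) = k*(k + 2)*(-k + (k + 1)**2 + 3)/(3*(k - 1)*(k**2 - k + 4)) after simplifying.
Factor: A=k/3 + 2/3; B=1; C=k**3 - 2*k**2 + 5*k - 4.
f must satisfy (k/3 + 2/3)·f(k+1) − (1)·f(k) = k**3 - 2*k**2 + 5*k - 4.
Bound: deg f ≤ 2.
Match coefficients ⇒ f(k) = 3*k*(k - 3).
Get s_k = R·t_k = -k*(k - 3)*factorial(k + 1)/3**k with R(k) = B(k−1)f(k)/C(k) = 3*k*(k - 3)/((k - 1)*(k**2 - k + 4)).
Check: Δs_k = -(k - 1)*(k**2 - k + 4)*factorial(k + 1)/(3*3**k). ✓
Σ_(k=0)^n t_k = s_(n+1) − s_(0) = (-3**(-n - 1)*(n - 2)*(n + 1)*factorial(n + 2)) − (0), i.e. -3**(-n - 1)*(n - 2)*(n + 1)*factorial(n + 2).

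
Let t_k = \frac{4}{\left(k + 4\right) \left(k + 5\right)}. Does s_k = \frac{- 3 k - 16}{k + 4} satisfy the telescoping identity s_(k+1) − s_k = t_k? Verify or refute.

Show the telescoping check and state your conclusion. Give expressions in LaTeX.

s_(k+1) = (-3*k - 19)/(k + 5)
s_(k+1) − s_k = 4/(k**2 + 9*k + 20)
(s_(k+1) − s_k) − t_k = 0

valid (s_(k+1) − s_k reduces to t_k)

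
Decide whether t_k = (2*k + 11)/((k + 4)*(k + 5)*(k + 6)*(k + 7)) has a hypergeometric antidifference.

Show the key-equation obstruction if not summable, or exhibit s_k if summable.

Yes. s_k = k*(k + 10)/(24*(k**2 + 10*k + 24)).

t_(k+1)/t_k = (k + 4)*(2*k + 13)/((k + 8)*(2*k + 11)).
Take A(k)=k + 4, B(k)=k + 8, C(k)=k + 11/2.
Need (k + 4)·f(k+1) − (k + 7)·f(k) = k + 11/2.
Bound: deg f ≤ 3.
Solving with deg f ≤ 3: f(k) = k*(k + 5)*(k + 10)/48.
R(k) = B(k−1)·f(k)/C(k) = k*(k + 5)*(k + 7)*(k + 10)/(24*(2*k + 11)); s_k = R·t_k = k*(k + 10)/(24*(k**2 + 10*k + 24)).
Verify: (2*k + 11)/(k**4 + 22*k**3 + 179*k**2 + 638*k + 840) matches t_k.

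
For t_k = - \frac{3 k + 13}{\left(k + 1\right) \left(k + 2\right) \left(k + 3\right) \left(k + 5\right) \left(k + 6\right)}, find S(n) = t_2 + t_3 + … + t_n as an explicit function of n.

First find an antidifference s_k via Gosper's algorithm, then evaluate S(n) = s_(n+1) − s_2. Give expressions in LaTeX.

t_(k+1)/t_k = (k + 1)*(k + 5)*(3*k + 16)/((k + 4)*(k + 7)*(3*k + 13)).
A = k + 1, B = k + 7, C = k**2 + 25*k/3 + 52/3.
Need (k + 1)·f(k+1) − (k + 6)·f(k) = k**2 + 25*k/3 + 52/3.
d = 5 from the (1,1,2) case.
Solve for f: f(k) = k*(k + 3)*(k + 4)*(k**2 + 8*k + 17)/30 (degree 5 ≤ 5).
Then R = B(k−1)f/C = k*(k + 3)*(k + 6)*(k**2 + 8*k + 17)/(10*(3*k + 13)), so s_k = R(k)·t_k = k*(-k**2 - 8*k - 17)/(10*(k**3 + 8*k**2 + 17*k + 10)).
Check: Δs_k = (-3*k - 13)/(k**5 + 17*k**4 + 107*k**3 + 307*k**2 + 396*k + 180). ✓
Telescope: S(n) = s_(n+1) − s_(2) = (-n**3 - 11*n**2 - 36*n - 26)/(10*(n**3 + 11*n**2 + 36*n + 36)) − (-37/420) = (-n**3 - 11*n**2 - 36*n + 48)/(84*(n**3 + 11*n**2 + 36*n + 36)).

S(n) = \frac{- n^{3} - 11 n^{2} - 36 n + 48}{84 \left(n^{3} + 11 n^{2} + 36 n + 36\right)}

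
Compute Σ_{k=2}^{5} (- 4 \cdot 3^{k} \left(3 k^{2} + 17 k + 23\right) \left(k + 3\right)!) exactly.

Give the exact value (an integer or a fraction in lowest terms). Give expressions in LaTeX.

Σ = -7407093600

r(k) = 3*(3*k**3 + 35*k**2 + 135*k + 172)/(3*k**2 + 17*k + 23) after simplifying.
Factor: A=3*k + 12; B=1; C=k**2 + 17*k/3 + 23/3.
Need (3*k + 12)·f(k+1) − (1)·f(k) = k**2 + 17*k/3 + 23/3.
deg f ≤ 1 (via 1,0,2).
Coefficient equations give f(k) = (k + 1)/3.
Then R = B(k−1)f/C = (k + 1)/(3*k**2 + 17*k + 23), so s_k = R(k)·t_k = -4*3**k*(k + 1)*factorial(k + 3).
Verify: -4*3**k*(3*k**2 + 17*k + 23)*factorial(k + 3) matches t_k.
Evaluate s at k=6 and k=2: -7407106560 and -12960; difference -7407093600.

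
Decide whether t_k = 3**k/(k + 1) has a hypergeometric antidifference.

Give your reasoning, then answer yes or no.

The ratio is 3*(k + 1)/(k + 2).
Take A(k)=3*k + 3, B(k)=k + 2, C(k)=1.
Need (3*k + 3)·f(k+1) − (k + 1)·f(k) = 1.
Bound: deg f ≤ -1.
Bound -1 < 0, so the key equation has no polynomial solution.

No. Not Gosper-summable.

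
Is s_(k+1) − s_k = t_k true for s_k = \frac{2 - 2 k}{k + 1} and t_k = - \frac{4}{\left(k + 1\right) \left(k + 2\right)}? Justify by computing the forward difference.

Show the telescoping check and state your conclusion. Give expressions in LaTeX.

s_(k+1) = -2*k/(k + 2)
s_(k+1) − s_k = -4/(k**2 + 3*k + 2)
(s_(k+1) − s_k) − t_k = 0

Valid: the claim telescopes to t_k.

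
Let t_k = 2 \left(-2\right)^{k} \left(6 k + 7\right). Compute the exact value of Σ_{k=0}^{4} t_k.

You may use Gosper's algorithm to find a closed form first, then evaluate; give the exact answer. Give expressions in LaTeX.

Σ = 706

Step 1: r(k) = 2*(-6*k - 13)/(6*k + 7).
Normal form (A,B,C) = (-2, 1, k + 7/6).
Solve (-2)·f(k+1) − (1)·f(k) = k + 7/6.
deg f ≤ 1 (via 0,0,1).
Match coefficients ⇒ f(k) = -(2*k + 1)/6.
So s_k = (B(k−1)f/C)·t_k = (-(2*k + 1)/(6*k + 7))·t_k = (-2)**(k + 1)*(2*k + 1).
Check: Δs_k = 2*(-2)**k*(6*k + 7). ✓
Sum = s_(5) − s_(0); s_(5) = 704, s_(0) = -2 ⇒ 706.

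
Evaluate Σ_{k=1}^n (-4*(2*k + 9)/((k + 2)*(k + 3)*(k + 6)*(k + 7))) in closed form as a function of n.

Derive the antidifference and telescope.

S(n) = 4*n*(-n - 10)/(21*(n**2 + 10*n + 21))

Step 1: r(k) = (k + 2)*(k + 6)*(2*k + 11)/((k + 4)*(k + 8)*(2*k + 9)).
So A=k + 2 and B=k + 8, with C=k**3 + 27*k**2/2 + 121*k/2 + 90.
Need (k + 2)·f(k+1) − (k + 7)·f(k) = k**3 + 27*k**2/2 + 121*k/2 + 90.
deg f ≤ 5 (via 1,1,3).
Solve for f: f(k) = k*(k + 3)*(k + 4)*(k + 5)*(k + 8)/24 (degree 5 ≤ 5).
Then R = B(k−1)f/C = k*(k + 3)*(k + 7)*(k + 8)/(12*(2*k + 9)), so s_k = R(k)·t_k = k*(-k - 8)/(3*(k**2 + 8*k + 12)).
Check: Δs_k = 4*(-2*k - 9)/(k**4 + 18*k**3 + 113*k**2 + 288*k + 252). ✓
Evaluate: s_(n+1) = (-n**2 - 10*n - 9)/(3*(n**2 + 10*n + 21)); subtract s_(1) = -1/7 ⇒ S(n) = 4*n*(-n - 10)/(21*(n**2 + 10*n + 21)).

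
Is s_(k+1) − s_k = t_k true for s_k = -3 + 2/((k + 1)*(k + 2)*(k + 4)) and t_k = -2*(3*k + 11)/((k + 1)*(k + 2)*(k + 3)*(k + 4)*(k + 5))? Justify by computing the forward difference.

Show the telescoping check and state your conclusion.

Valid: the claim telescopes to t_k.

s_(k+1) = -3 + 2/((k + 2)*(k + 3)*(k + 5))
s_(k+1) − s_k = 2*(-3*k - 11)/(k**5 + 15*k**4 + 85*k**3 + 225*k**2 + 274*k + 120)
(s_(k+1) − s_k) − t_k = 0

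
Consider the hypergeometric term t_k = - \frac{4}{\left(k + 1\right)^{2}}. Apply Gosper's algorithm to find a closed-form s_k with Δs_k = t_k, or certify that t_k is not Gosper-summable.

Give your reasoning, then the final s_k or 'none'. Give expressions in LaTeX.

t_(k+1)/t_k = (k + 1)**2/(k + 2)**2.
A = k**2 + 2*k + 1, B = k**2 + 4*k + 4, C = 1.
f must satisfy (k**2 + 2*k + 1)·f(k+1) − (k**2 + 2*k + 1)·f(k) = 1.
Degrees (2,2,0) ⇒ d ≤ 0.
Generic f = c0 gives residual -1; -1 = 0 cannot hold, so t_k is not Gosper-summable.

none — t_k is not Gosper-summable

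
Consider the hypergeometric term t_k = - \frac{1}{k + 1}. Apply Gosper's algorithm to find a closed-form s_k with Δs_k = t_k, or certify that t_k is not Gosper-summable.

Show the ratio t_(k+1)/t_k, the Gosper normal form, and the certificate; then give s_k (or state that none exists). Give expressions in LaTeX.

r(k) = (k + 1)/(k + 2) after simplifying.
Gosper form: A/B · C(k+1)/C(k) with A=k + 1, B=k + 2, C=1.
Key eq: (k + 1)·f(k+1) = (k + 1)·f(k) + (1).
Bound: deg f ≤ 0.
Generic f = c0 gives residual -1; -1 = 0 cannot hold, so t_k is not Gosper-summable.

none — t_k is not Gosper-summable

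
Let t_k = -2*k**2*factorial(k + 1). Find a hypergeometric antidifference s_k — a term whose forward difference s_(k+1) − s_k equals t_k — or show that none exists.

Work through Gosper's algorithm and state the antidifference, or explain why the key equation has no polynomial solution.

s_k = -2*(k - 2)*factorial(k + 1)

t_(k+1)/t_k = (k + 1)**2*(k + 2)/k**2.
Factor: A=k + 2; B=1; C=k**2.
Set up (k + 2)·f(k+1) − (1)·f(k) − (k**2) = 0.
deg f ≤ 1 (via 1,0,2).
A polynomial solution: f(k) = k - 2.
Certificate R = B(k−1)f/C = (k - 2)/k**2 gives s_k = -2*(k - 2)*factorial(k + 1).
s_(k+1) − s_k = -2*k**2*factorial(k + 1) = t_k.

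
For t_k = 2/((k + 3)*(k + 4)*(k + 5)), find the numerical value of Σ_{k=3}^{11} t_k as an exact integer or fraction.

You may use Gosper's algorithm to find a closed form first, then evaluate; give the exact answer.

Ratio r(k) = (k + 3)/(k + 6).
So A=k + 3 and B=k + 6, with C=1.
f must satisfy (k + 3)·f(k+1) − (k + 5)·f(k) = 1.
From deg A=1, deg B=1, deg C=0: d=2.
Solving with deg f ≤ 2: f(k) = k*(k + 7)/24.
Certificate R = B(k−1)f/C = k*(k + 5)*(k + 7)/24 gives s_k = k*(k + 7)/(12*(k + 3)*(k + 4)).
Δs = 2/(k**3 + 12*k**2 + 47*k + 60), as required.
Telescoping: Σ = s_(12) − s_(3) = 19/240 − (5/84) = 11/560.

Σ = 11/560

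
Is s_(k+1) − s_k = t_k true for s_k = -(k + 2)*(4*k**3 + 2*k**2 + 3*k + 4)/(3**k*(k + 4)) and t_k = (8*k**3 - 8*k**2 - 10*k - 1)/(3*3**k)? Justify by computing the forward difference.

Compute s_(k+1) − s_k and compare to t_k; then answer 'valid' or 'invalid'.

s_(k+1) = (-4*k**4 - 26*k**3 - 61*k**2 - 70*k - 39)/(3*3**k*(k + 5))
s_(k+1) − s_k = (8*k**5 + 48*k**4 + 6*k**3 - 179*k**2 - 145*k - 36)/(3*3**k*(k**2 + 9*k + 20))
(s_(k+1) − s_k) − t_k = 8*(-2*k**4 - 9*k**3 + 9*k**2 + 8*k - 2)/(3*3**k*(k**2 + 9*k + 20))

Invalid: residual 8*(-2*k**4 - 9*k**3 + 9*k**2 + 8*k - 2)/(3*3**k*(k**2 + 9*k + 20)) ≠ 0.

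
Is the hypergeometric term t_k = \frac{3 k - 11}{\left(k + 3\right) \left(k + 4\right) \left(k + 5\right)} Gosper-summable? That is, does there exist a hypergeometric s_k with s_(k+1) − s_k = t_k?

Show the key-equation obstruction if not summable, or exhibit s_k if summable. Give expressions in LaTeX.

Yes. s_k = \frac{k \left(- k - 43\right)}{12 \left(k + 3\right) \left(k + 4\right)}.

Ratio r(k) = (k + 3)*(3*k - 8)/((k + 6)*(3*k - 11)).
So A=k + 3 and B=k + 6, with C=k - 11/3.
Set up (k + 3)·f(k+1) − (k + 5)·f(k) − (k - 11/3) = 0.
From deg A=1, deg B=1, deg C=1: d=2.
Solve for f: f(k) = -k*(k + 43)/36 (degree 2 ≤ 2).
So s_k = (B(k−1)f/C)·t_k = (-k*(k + 5)*(k + 43)/(12*(3*k - 11)))·t_k = k*(-k - 43)/(12*(k + 3)*(k + 4)).
Δs = (3*k - 11)/(k**3 + 12*k**2 + 47*k + 60), as required.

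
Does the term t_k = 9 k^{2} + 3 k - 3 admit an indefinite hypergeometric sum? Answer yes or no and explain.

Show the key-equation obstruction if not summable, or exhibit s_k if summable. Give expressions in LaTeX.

Yes. s_k = 3 k \left(k^{2} - k - 1\right).

r(k) = (k + 3*(k + 1)**2)/(3*k**2 + k - 1) after simplifying.
Normal form (A,B,C) = (1, 1, k**2 + k/3 - 1/3).
Set up (1)·f(k+1) − (1)·f(k) − (k**2 + k/3 - 1/3) = 0.
d = 3 from the (0,0,2) case.
Match coefficients ⇒ f(k) = k*(k**2 - k - 1)/3.
Get s_k = R·t_k = 3*k*(k**2 - k - 1) with R(k) = B(k−1)f(k)/C(k) = k*(k**2 - k - 1)/(3*k**2 + k - 1).
Δs = 9*k**2 + 3*k - 3, as required.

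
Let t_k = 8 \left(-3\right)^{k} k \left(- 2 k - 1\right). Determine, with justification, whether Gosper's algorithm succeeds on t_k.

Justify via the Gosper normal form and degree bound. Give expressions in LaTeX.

t_(k+1)/t_k = -3*(k + 1)*(2*k + 3)/(k*(2*k + 1)).
Take A(k)=-3, B(k)=1, C(k)=k**2 + k/2.
Key eq: (-3)·f(k+1) = (1)·f(k) + (k**2 + k/2).
From deg A=0, deg B=0, deg C=2: d=2.
Coefficient equations give f(k) = -k*(k - 1)/4.
Then R = B(k−1)f/C = -(k - 1)/(2*(2*k + 1)), so s_k = R(k)·t_k = 4*(-3)**k*k*(k - 1).
Check: Δs_k = 8*(-3)**k*k*(-2*k - 1). ✓

Yes. s_k = 4 \left(-3\right)^{k} k \left(k - 1\right).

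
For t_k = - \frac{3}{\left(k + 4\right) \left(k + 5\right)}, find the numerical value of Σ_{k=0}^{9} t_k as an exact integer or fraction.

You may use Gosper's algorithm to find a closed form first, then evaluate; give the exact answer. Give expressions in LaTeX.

Σ = -15/28

The ratio is (k + 4)/(k + 6).
So A=k + 4 and B=k + 6, with C=1.
Need (k + 4)·f(k+1) − (k + 5)·f(k) = 1.
Bound: deg f ≤ 1.
Solving with deg f ≤ 1: f(k) = k/4.
So s_k = (B(k−1)f/C)·t_k = (k*(k + 5)/4)·t_k = -3*k/(4*k + 16).
Δs = -3/(k**2 + 9*k + 20), as required.
Telescoping: Σ = s_(10) − s_(0) = -15/28 − (0) = -15/28.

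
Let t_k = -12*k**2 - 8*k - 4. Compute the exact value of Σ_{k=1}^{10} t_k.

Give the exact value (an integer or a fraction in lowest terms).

Σ = -5100

Ratio r(k) = (3*k**2 + 8*k + 6)/(3*k**2 + 2*k + 1).
Normal form (A,B,C) = (1, 1, k**2 + 2*k/3 + 1/3).
f must satisfy (1)·f(k+1) − (1)·f(k) = k**2 + 2*k/3 + 1/3.
d = 3 from the (0,0,2) case.
A polynomial solution: f(k) = k*(2*k**2 - k + 1)/6.
So s_k = (B(k−1)f/C)·t_k = (k*(2*k**2 - k + 1)/(2*(3*k**2 + 2*k + 1)))·t_k = 2*k*(-2*k**2 + k - 1).
s_(k+1) − s_k = -12*k**2 - 8*k - 4 = t_k.
Evaluate s at k=11 and k=1: -5104 and -4; difference -5100.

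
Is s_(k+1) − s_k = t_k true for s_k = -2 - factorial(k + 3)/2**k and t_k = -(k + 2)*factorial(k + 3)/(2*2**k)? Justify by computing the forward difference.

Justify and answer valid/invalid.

s_(k+1) = -2**(-k - 1)*factorial(k + 4) - 2
s_(k+1) − s_k = -(k + 2)*factorial(k + 3)/(2*2**k)
(s_(k+1) − s_k) − t_k = 0

Valid — Δs_k = t_k.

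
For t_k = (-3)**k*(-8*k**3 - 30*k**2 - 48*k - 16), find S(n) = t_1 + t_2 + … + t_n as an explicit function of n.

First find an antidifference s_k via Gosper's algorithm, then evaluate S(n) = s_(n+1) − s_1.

S(n) = -6*(-3)**n*n**3 - 27*(-3)**n*n**2 - 45*(-3)**n*n - 18*(-3)**n + 18

Compute t_(k+1)/t_k: get 3*(-4*k**3 - 27*k**2 - 66*k - 51)/(4*k**3 + 15*k**2 + 24*k + 8).
Normal form (A,B,C) = (-3, 1, k**3 + 15*k**2/4 + 6*k + 2).
Key eq: (-3)·f(k+1) = (1)·f(k) + (k**3 + 15*k**2/4 + 6*k + 2).
deg f ≤ 3 (via 0,0,3).
Match coefficients ⇒ f(k) = -(2*k**3 + 3*k**2 + 3*k - 2)/8.
R(k) = B(k−1)·f(k)/C(k) = -(2*k**3 + 3*k**2 + 3*k - 2)/(2*(4*k**3 + 15*k**2 + 24*k + 8)); s_k = R·t_k = (-3)**k*(2*k**3 + 3*k**2 + 3*k - 2).
s_(k+1) − s_k = (-3)**k*(-8*k**3 - 30*k**2 - 48*k - 16) = t_k.
Σ_(k=1)^n t_k = s_(n+1) − s_(1) = ((-3)**(n + 1)*(2*n**3 + 9*n**2 + 15*n + 6)) − (-18), i.e. -6*(-3)**n*n**3 - 27*(-3)**n*n**2 - 45*(-3)**n*n - 18*(-3)**n + 18.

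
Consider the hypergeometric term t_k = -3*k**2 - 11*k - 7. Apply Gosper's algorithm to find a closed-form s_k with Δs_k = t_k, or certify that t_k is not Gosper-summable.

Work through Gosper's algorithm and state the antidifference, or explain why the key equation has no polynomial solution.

s_k = k*(-k**2 - 4*k - 2)

Compute t_(k+1)/t_k: get (3*k**2 + 17*k + 21)/(3*k**2 + 11*k + 7).
A = 1, B = 1, C = k**2 + 11*k/3 + 7/3.
Set up (1)·f(k+1) − (1)·f(k) − (k**2 + 11*k/3 + 7/3) = 0.
deg f ≤ 3 (via 0,0,2).
Match coefficients ⇒ f(k) = k*(k**2 + 4*k + 2)/3.
Certificate R = B(k−1)f/C = k*(k**2 + 4*k + 2)/(3*k**2 + 11*k + 7) gives s_k = k*(-k**2 - 4*k - 2).
Verify: -3*k**2 - 11*k - 7 matches t_k.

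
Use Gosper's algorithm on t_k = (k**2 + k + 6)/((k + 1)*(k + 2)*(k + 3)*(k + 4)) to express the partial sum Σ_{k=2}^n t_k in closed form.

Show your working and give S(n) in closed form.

Step 1: r(k) = (k + 1)*(k + (k + 1)**2 + 7)/((k + 5)*(k**2 + k + 6)).
Gosper form: A/B · C(k+1)/C(k) with A=k + 1, B=k + 5, C=k**2 + k + 6.
Key eq: (k + 1)·f(k+1) = (k + 4)·f(k) + (k**2 + k + 6).
deg f ≤ 3 (via 1,1,2).
Solve for f: f(k) = k*(k**2 + 4*k + 7)/2 (degree 3 ≤ 3).
So s_k = (B(k−1)f/C)·t_k = (k*(k + 4)*(k**2 + 4*k + 7)/(2*(k**2 + k + 6)))·t_k = k*(k**2 + 4*k + 7)/(2*(k + 1)*(k + 2)*(k + 3)).
s_(k+1) − s_k = (k**2 + k + 6)/(k**4 + 10*k**3 + 35*k**2 + 50*k + 24) = t_k.
s_(n+1) = (n**3 + 7*n**2 + 18*n + 12)/(2*(n**3 + 9*n**2 + 26*n + 24)) and s_(2) = 19/60, so S(n) = (11*n**3 + 39*n**2 + 46*n - 96)/(60*(n**3 + 9*n**2 + 26*n + 24)).

S(n) = (11*n**3 + 39*n**2 + 46*n - 96)/(60*(n**3 + 9*n**2 + 26*n + 24))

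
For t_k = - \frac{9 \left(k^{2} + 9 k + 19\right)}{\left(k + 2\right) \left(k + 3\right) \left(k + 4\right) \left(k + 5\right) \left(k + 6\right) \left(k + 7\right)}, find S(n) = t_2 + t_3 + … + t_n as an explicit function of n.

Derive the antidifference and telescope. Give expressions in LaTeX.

S(n) = \frac{- n^{3} - 15 n^{2} - 71 n + 87}{64 \left(n^{3} + 15 n^{2} + 71 n + 105\right)}

Ratio r(k) = (k + 2)*(9*k + (k + 1)**2 + 28)/((k + 8)*(k**2 + 9*k + 19)).
Take A(k)=k + 2, B(k)=k + 8, C(k)=k**2 + 9*k + 19.
Solve (k + 2)·f(k+1) − (k + 7)·f(k) = k**2 + 9*k + 19.
d = 5 from the (1,1,2) case.
Coefficient equations give f(k) = k*(k + 3)*(k + 5)*(k**2 + 12*k + 44)/144.
So s_k = (B(k−1)f/C)·t_k = (k*(k + 3)*(k + 5)*(k + 7)*(k**2 + 12*k + 44)/(144*(k**2 + 9*k + 19)))·t_k = k*(-k**2 - 12*k - 44)/(16*(k**3 + 12*k**2 + 44*k + 48)).
Check: Δs_k = 9*(-k**2 - 9*k - 19)/(k**6 + 27*k**5 + 295*k**4 + 1665*k**3 + 5104*k**2 + 8028*k + 5040). ✓
Evaluate: s_(n+1) = (-n**3 - 15*n**2 - 71*n - 57)/(16*(n**3 + 15*n**2 + 71*n + 105)); subtract s_(2) = -3/64 ⇒ S(n) = (-n**3 - 15*n**2 - 71*n + 87)/(64*(n**3 + 15*n**2 + 71*n + 105)).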